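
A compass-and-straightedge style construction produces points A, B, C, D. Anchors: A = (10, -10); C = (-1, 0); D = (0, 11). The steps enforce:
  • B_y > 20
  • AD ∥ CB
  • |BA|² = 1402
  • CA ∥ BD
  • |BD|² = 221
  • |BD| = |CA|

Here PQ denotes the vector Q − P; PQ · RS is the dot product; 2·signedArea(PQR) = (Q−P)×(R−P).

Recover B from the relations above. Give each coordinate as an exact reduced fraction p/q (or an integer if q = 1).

B = (-11, 21)

1. B_x = -11  [CA ∥ BD ∩ AD ∥ CB]
2. B_y = 21  [CA ∥ BD ∩ AD ∥ CB]
   → B = (-11, 21)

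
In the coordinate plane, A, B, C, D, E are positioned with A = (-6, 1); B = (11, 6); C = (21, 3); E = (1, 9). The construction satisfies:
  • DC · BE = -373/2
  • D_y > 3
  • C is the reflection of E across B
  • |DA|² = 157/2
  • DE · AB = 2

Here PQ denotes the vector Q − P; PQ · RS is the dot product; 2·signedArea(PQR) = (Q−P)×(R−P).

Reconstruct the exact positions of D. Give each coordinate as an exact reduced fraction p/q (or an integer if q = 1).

1. D_x = 5/2  [DC · BE = -373/2 ∩ DE · AB = 2]
2. D_y = 7/2  [DC · BE = -373/2 ∩ DE · AB = 2]
   → D = (5/2, 7/2)

D = (5/2, 7/2)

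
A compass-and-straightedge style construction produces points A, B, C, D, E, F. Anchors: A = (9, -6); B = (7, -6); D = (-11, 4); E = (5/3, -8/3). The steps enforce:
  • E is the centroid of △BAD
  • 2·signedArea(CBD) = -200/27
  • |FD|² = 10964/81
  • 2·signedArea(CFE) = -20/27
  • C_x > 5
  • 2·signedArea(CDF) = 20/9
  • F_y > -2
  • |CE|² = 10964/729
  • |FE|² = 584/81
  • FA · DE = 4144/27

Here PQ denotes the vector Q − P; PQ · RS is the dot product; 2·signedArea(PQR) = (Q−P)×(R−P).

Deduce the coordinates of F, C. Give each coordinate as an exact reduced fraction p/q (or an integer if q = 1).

C = (137/27, -122/27)
F = (-7/9, -14/9)

1. C_x = 137/27  [line -10·x + -18·y + -826/27 = 0 ∩ |CE|² = 10964/729]
2. C_y = -122/27  [line -10·x + -18·y + -826/27 = 0 ∩ |CE|² = 10964/729]
   → C = (137/27, -122/27)
3. F_x = -7/9  [FA · DE = 4144/27 ∩ 2·signedArea(CFE) = -20/27]
4. F_y = -14/9  [FA · DE = 4144/27 ∩ 2·signedArea(CFE) = -20/27]
   → F = (-7/9, -14/9)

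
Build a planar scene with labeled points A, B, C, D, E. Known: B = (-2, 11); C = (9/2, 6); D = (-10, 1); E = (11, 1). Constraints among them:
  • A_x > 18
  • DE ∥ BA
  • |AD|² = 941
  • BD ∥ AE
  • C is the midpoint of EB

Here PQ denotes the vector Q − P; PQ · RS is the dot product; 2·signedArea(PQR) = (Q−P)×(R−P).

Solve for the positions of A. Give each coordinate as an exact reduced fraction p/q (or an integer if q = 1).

A = (19, 11)

1. A_x = 19  [BD ∥ AE ∩ DE ∥ BA]
2. A_y = 11  [BD ∥ AE ∩ DE ∥ BA]
   → A = (19, 11)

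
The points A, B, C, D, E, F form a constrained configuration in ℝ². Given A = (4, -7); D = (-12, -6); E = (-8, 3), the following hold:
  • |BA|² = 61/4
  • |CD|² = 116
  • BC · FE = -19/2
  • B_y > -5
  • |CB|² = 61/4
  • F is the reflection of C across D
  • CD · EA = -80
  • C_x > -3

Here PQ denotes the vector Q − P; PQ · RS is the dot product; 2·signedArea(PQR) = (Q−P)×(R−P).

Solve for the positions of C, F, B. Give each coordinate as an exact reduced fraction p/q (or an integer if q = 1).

B = (1, -9/2)
C = (-2, -2)
F = (-22, -10)

1. C_x = -2  [line -12·x + 10·y + -4 = 0 ∩ |CD|² = 116]
2. C_y = -2  [line -12·x + 10·y + -4 = 0 ∩ |CD|² = 116]
   → C = (-2, -2)
3. F_x = -22  [F is the reflection of C across D]
4. F_y = -10  [F is the reflection of C across D]
   → F = (-22, -10)
5. B_x = 1  [line -14·x + -13·y + -89/2 = 0 ∩ |BA|² = 61/4]
6. B_y = -9/2  [line -14·x + -13·y + -89/2 = 0 ∩ |BA|² = 61/4]
   → B = (1, -9/2)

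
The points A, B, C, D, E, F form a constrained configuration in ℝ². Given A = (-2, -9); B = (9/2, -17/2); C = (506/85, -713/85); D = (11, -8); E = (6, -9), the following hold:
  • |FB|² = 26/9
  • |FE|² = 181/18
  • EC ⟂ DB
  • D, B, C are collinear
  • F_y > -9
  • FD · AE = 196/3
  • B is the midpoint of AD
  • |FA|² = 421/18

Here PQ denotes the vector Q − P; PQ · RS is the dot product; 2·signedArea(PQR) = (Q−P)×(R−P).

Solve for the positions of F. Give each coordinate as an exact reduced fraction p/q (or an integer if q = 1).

F = (17/6, -53/6)

1. F_x = 17/6  [FD · AE = 196/3]
2. F_y = -53/6  [|FE|² = 181/18]
   → F = (17/6, -53/6)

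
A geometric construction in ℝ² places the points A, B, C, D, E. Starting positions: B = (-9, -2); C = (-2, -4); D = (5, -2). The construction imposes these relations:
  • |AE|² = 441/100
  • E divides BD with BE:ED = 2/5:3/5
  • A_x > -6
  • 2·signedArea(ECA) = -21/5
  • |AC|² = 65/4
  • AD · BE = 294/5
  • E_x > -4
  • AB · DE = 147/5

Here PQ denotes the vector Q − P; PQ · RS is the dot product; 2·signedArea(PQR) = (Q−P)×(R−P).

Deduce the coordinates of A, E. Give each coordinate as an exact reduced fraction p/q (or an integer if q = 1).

A = (-11/2, -2)
E = (-17/5, -2)

1. E_x = -17/5  [E divides BD with BE:ED = 2/5:3/5]
2. E_y = -2  [E divides BD with BE:ED = 2/5:3/5]
   → E = (-17/5, -2)
3. A_x = -11/2  [AD · BE = 294/5 ∩ 2·signedArea(ECA) = -21/5]
4. A_y = -2  [AD · BE = 294/5 ∩ 2·signedArea(ECA) = -21/5]
   → A = (-11/2, -2)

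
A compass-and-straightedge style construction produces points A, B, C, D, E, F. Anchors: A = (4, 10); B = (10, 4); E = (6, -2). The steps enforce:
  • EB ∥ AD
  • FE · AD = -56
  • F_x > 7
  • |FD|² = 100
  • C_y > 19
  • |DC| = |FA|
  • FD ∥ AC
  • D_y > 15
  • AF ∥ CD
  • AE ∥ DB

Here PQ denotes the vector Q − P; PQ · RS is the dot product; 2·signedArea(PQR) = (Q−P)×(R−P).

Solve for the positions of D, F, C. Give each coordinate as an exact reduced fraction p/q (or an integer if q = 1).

1. D_x = 8  [AE ∥ DB ∩ EB ∥ AD]
2. D_y = 16  [AE ∥ DB ∩ EB ∥ AD]
   → D = (8, 16)
3. F_x = 8  [line -4·x + -6·y + 68 = 0 ∩ |FD|² = 100]
4. F_y = 6  [line -4·x + -6·y + 68 = 0 ∩ |FD|² = 100]
   → F = (8, 6)
5. C_x = 4  [AF ∥ CD ∩ FD ∥ AC]
6. C_y = 20  [AF ∥ CD ∩ FD ∥ AC]
   → C = (4, 20)

C = (4, 20)
D = (8, 16)
F = (8, 6)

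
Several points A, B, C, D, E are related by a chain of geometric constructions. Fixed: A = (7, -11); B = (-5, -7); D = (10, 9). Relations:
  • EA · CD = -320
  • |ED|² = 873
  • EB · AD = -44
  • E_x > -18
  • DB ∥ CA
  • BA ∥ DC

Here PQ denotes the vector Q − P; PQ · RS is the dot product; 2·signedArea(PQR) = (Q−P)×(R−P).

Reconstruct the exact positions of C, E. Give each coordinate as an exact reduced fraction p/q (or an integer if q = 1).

C = (22, 5)
E = (-17, -3)

1. C_x = 22  [DB ∥ CA ∩ BA ∥ DC]
2. C_y = 5  [DB ∥ CA ∩ BA ∥ DC]
   → C = (22, 5)
3. E_x = -17  [EB · AD = -44 ∩ EA · CD = -320]
4. E_y = -3  [EB · AD = -44 ∩ EA · CD = -320]
   → E = (-17, -3)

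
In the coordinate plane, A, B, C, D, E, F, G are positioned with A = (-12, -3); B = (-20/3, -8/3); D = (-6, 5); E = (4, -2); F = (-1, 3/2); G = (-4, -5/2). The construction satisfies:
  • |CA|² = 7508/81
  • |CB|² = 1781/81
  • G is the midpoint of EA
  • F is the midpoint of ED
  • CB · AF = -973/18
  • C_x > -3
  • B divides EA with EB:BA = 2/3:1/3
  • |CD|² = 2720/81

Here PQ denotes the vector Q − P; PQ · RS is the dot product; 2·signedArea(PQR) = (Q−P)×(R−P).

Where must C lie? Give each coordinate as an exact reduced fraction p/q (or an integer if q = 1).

C = (-26/9, 1/9)

1. C_x = -26/9  [line -11·x + -9/2·y + -563/18 = 0 ∩ |CD|² = 2720/81]
2. C_y = 1/9  [line -11·x + -9/2·y + -563/18 = 0 ∩ |CD|² = 2720/81]
   → C = (-26/9, 1/9)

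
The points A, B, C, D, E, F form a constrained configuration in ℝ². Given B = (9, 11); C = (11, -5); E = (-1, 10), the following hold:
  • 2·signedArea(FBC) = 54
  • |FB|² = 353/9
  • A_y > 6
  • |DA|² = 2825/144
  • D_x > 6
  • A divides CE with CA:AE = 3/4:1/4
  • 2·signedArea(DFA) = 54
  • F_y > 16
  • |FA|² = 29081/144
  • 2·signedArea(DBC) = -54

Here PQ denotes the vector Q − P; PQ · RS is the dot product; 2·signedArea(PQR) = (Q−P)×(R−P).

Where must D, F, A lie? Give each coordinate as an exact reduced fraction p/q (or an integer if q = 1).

A = (2, 25/4)
D = (19/3, 16/3)
F = (35/3, 50/3)

1. F_x = 35/3  [line 16·x + 2·y + -220 = 0 ∩ |FB|² = 353/9]
2. F_y = 50/3  [line 16·x + 2·y + -220 = 0 ∩ |FB|² = 353/9]
   → F = (35/3, 50/3)
3. A_x = 2  [A divides CE with CA:AE = 3/4:1/4]
4. A_y = 25/4  [A divides CE with CA:AE = 3/4:1/4]
   → A = (2, 25/4)
5. D_x = 19/3  [2·signedArea(DBC) = -54 ∩ 2·signedArea(DFA) = 54]
6. D_y = 16/3  [2·signedArea(DBC) = -54 ∩ 2·signedArea(DFA) = 54]
   → D = (19/3, 16/3)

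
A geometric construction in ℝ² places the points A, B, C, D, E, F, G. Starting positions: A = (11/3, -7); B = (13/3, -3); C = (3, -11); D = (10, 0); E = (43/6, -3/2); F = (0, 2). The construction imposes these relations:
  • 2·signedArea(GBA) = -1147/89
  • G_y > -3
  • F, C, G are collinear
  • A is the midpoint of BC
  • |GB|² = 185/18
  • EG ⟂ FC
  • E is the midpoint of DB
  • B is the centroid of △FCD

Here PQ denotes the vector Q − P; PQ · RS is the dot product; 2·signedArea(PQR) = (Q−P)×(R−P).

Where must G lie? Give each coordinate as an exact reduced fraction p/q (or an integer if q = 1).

1. G_x = 201/178  [F, C, G are collinear ∩ EG ⟂ FC]
2. G_y = -515/178  [F, C, G are collinear ∩ EG ⟂ FC]
   → G = (201/178, -515/178)

G = (201/178, -515/178)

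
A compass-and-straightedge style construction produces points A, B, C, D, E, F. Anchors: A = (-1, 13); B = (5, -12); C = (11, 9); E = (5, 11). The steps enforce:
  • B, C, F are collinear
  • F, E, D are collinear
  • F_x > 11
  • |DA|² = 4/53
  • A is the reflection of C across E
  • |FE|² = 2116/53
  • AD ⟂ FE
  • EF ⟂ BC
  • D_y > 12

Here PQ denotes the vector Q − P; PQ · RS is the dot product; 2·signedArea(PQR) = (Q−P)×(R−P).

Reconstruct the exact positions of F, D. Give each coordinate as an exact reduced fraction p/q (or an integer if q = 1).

1. F_x = 587/53  [B, C, F are collinear ∩ EF ⟂ BC]
2. F_y = 491/53  [B, C, F are collinear ∩ EF ⟂ BC]
   → F = (587/53, 491/53)
3. D_x = -57/53  [F, E, D are collinear ∩ AD ⟂ FE]
4. D_y = 675/53  [F, E, D are collinear ∩ AD ⟂ FE]
   → D = (-57/53, 675/53)

D = (-57/53, 675/53)
F = (587/53, 491/53)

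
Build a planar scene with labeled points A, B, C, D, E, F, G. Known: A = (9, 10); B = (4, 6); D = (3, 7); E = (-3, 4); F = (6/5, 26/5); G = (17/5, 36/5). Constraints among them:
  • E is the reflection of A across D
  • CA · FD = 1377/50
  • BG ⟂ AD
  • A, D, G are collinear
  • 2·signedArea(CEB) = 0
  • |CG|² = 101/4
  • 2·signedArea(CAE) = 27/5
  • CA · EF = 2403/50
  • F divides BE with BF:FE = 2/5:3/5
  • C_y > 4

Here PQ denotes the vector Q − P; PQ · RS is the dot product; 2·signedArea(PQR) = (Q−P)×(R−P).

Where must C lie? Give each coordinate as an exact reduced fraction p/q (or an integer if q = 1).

C = (-9/10, 23/5)

1. C_x = -9/10  [2·signedArea(CEB) = 0 ∩ CA · EF = 2403/50]
2. C_y = 23/5  [2·signedArea(CEB) = 0 ∩ CA · EF = 2403/50]
   → C = (-9/10, 23/5)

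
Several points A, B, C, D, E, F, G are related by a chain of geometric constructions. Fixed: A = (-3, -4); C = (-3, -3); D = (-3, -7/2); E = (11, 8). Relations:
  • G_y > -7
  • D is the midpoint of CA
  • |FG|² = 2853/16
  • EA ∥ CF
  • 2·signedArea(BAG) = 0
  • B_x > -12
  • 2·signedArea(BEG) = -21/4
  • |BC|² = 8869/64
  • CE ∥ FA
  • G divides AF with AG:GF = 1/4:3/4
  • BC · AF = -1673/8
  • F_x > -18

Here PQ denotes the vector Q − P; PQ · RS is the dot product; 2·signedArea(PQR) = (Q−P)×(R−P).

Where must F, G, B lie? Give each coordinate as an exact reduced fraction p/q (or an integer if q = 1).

B = (-47/4, -87/8)
F = (-17, -15)
G = (-13/2, -27/4)

1. F_x = -17  [CE ∥ FA ∩ EA ∥ CF]
2. F_y = -15  [CE ∥ FA ∩ EA ∥ CF]
   → F = (-17, -15)
3. G_x = -13/2  [G divides AF with AG:GF = 1/4:3/4]
4. G_y = -27/4  [G divides AF with AG:GF = 1/4:3/4]
   → G = (-13/2, -27/4)
5. B_x = -47/4  [2·signedArea(BAG) = 0 ∩ BC · AF = -1673/8]
6. B_y = -87/8  [2·signedArea(BAG) = 0 ∩ BC · AF = -1673/8]
   → B = (-47/4, -87/8)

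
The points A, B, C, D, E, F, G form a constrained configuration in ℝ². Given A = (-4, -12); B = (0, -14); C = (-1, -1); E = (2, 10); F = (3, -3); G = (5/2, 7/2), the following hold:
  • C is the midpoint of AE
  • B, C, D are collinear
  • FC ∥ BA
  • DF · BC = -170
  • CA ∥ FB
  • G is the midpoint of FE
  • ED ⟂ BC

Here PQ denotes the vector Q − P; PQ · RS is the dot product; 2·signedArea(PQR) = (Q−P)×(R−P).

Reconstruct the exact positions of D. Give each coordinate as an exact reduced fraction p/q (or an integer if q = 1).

D = (-31/17, 165/17)

1. D_x = -31/17  [B, C, D are collinear ∩ ED ⟂ BC]
2. D_y = 165/17  [B, C, D are collinear ∩ ED ⟂ BC]
   → D = (-31/17, 165/17)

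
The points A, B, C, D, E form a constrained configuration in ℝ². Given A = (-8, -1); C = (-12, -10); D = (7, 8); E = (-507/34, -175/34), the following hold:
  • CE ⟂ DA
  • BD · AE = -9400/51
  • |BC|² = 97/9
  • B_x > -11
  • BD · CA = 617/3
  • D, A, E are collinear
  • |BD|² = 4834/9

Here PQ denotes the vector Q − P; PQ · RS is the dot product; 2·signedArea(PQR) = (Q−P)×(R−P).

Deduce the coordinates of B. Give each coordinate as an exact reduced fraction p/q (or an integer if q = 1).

1. B_x = -32/3  [BD · CA = 617/3 ∩ BD · AE = -9400/51]
2. B_y = -7  [BD · CA = 617/3 ∩ BD · AE = -9400/51]
   → B = (-32/3, -7)

B = (-32/3, -7)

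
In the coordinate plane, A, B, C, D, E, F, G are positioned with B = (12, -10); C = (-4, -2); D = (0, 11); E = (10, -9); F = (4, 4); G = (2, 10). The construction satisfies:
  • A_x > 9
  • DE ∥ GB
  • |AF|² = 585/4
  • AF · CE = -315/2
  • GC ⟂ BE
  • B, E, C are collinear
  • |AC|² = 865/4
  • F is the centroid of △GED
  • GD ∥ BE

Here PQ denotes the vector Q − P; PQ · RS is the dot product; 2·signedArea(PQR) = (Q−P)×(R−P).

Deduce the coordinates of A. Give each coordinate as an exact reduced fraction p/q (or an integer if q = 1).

A = (10, -13/2)

1. A_x = 10  [line -14·x + 7·y + 371/2 = 0 ∩ |AC|² = 865/4]
2. A_y = -13/2  [line -14·x + 7·y + 371/2 = 0 ∩ |AC|² = 865/4]
   → A = (10, -13/2)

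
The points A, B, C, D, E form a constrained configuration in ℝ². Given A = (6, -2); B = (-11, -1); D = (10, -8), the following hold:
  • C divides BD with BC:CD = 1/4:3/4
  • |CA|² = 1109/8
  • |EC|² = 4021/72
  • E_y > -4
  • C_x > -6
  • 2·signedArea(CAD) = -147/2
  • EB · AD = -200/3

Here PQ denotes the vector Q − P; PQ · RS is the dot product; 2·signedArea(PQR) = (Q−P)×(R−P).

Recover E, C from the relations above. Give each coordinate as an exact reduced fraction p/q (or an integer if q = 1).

C = (-23/4, -11/4)
E = (5/3, -11/3)

1. C_x = -23/4  [C divides BD with BC:CD = 1/4:3/4]
2. C_y = -11/4  [C divides BD with BC:CD = 1/4:3/4]
   → C = (-23/4, -11/4)
3. E_x = 5/3  [line -4·x + 6·y + 86/3 = 0 ∩ |EC|² = 4021/72]
4. E_y = -11/3  [line -4·x + 6·y + 86/3 = 0 ∩ |EC|² = 4021/72]
   → E = (5/3, -11/3)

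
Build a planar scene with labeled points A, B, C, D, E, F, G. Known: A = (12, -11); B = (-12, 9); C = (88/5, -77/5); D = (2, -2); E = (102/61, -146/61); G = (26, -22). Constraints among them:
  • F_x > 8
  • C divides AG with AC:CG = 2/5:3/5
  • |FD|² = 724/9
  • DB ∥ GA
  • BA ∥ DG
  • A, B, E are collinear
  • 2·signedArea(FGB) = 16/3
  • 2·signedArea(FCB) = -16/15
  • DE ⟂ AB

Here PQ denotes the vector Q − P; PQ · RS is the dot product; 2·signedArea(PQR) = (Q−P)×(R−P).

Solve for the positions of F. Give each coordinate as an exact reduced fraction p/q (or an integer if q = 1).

F = (26/3, -8)

1. F_x = 26/3  [2·signedArea(FCB) = -16/15 ∩ 2·signedArea(FGB) = 16/3]
2. F_y = -8  [2·signedArea(FCB) = -16/15 ∩ 2·signedArea(FGB) = 16/3]
   → F = (26/3, -8)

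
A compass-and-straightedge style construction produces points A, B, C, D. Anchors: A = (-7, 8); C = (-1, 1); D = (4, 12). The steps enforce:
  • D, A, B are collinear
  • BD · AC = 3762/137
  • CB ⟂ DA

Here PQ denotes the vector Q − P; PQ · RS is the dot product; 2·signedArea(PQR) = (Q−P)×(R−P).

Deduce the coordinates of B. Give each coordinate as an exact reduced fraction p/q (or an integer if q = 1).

B = (-541/137, 1248/137)

1. B_x = -541/137  [D, A, B are collinear ∩ CB ⟂ DA]
2. B_y = 1248/137  [D, A, B are collinear ∩ CB ⟂ DA]
   → B = (-541/137, 1248/137)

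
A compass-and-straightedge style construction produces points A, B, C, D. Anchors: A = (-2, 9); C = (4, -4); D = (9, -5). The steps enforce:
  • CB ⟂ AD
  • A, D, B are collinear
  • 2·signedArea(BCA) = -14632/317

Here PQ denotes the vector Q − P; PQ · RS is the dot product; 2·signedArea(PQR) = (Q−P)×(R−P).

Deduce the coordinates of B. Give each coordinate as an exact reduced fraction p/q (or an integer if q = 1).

1. B_x = 2094/317  [A, D, B are collinear ∩ CB ⟂ AD]
2. B_y = -619/317  [A, D, B are collinear ∩ CB ⟂ AD]
   → B = (2094/317, -619/317)

B = (2094/317, -619/317)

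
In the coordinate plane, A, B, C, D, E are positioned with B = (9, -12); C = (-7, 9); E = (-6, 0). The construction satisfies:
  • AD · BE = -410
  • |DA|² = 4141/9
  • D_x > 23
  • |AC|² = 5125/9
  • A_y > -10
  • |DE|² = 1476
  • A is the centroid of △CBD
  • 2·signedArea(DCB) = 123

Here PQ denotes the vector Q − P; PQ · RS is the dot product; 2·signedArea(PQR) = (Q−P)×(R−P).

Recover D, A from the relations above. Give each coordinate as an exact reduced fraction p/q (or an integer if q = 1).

1. D_x = 24  [line 21·x + 16·y + -120 = 0 ∩ |DE|² = 1476]
2. D_y = -24  [line 21·x + 16·y + -120 = 0 ∩ |DE|² = 1476]
   → D = (24, -24)
3. A_x = 26/3  [A is the centroid of △CBD]
4. A_y = -9  [A is the centroid of △CBD]
   → A = (26/3, -9)

A = (26/3, -9)
D = (24, -24)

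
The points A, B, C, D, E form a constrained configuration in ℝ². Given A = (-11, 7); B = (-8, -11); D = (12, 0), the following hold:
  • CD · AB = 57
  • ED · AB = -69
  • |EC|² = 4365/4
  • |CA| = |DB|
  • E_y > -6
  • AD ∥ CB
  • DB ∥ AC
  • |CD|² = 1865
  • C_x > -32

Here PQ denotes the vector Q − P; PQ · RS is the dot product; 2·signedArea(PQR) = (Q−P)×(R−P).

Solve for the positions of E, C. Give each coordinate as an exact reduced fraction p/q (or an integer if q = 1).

C = (-31, -4)
E = (2, -11/2)

1. C_x = -31  [AD ∥ CB ∩ DB ∥ AC]
2. C_y = -4  [AD ∥ CB ∩ DB ∥ AC]
   → C = (-31, -4)
3. E_x = 2  [line -3·x + 18·y + 105 = 0 ∩ |EC|² = 4365/4]
4. E_y = -11/2  [line -3·x + 18·y + 105 = 0 ∩ |EC|² = 4365/4]
   → E = (2, -11/2)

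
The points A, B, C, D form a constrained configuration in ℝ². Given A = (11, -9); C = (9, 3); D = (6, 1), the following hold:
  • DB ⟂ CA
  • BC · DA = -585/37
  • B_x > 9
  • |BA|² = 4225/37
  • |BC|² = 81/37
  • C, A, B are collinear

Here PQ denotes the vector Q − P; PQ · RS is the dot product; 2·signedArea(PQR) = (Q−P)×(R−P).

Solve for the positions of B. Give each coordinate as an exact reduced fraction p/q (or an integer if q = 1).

B = (342/37, 57/37)

1. B_x = 342/37  [C, A, B are collinear ∩ DB ⟂ CA]
2. B_y = 57/37  [C, A, B are collinear ∩ DB ⟂ CA]
   → B = (342/37, 57/37)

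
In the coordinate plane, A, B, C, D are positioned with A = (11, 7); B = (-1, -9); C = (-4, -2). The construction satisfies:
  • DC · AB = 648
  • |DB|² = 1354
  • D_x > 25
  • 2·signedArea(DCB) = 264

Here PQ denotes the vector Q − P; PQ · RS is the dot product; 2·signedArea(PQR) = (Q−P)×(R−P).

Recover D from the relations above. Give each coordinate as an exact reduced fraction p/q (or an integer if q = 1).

1. D_x = 26  [2·signedArea(DCB) = 264 ∩ DC · AB = 648]
2. D_y = 16  [2·signedArea(DCB) = 264 ∩ DC · AB = 648]
   → D = (26, 16)

D = (26, 16)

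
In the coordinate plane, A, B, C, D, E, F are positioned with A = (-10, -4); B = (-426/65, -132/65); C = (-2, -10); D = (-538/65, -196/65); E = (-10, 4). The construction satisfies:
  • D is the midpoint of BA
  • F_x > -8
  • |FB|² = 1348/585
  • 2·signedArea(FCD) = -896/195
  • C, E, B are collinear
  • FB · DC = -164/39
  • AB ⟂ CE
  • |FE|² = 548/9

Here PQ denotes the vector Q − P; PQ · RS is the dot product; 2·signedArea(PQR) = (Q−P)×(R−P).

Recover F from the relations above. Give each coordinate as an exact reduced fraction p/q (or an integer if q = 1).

1. F_x = -22/3  [FB · DC = -164/39 ∩ 2·signedArea(FCD) = -896/195]
2. F_y = -10/3  [FB · DC = -164/39 ∩ 2·signedArea(FCD) = -896/195]
   → F = (-22/3, -10/3)

F = (-22/3, -10/3)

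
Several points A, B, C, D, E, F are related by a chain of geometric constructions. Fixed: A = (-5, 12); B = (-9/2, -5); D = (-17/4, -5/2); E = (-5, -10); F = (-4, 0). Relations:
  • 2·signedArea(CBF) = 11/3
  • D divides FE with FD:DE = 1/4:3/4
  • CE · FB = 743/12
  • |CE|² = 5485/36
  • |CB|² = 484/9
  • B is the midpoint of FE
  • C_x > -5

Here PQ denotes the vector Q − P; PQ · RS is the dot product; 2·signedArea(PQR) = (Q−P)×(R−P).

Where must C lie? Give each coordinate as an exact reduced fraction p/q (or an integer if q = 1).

C = (-9/2, 7/3)

1. C_x = -9/2  [CE · FB = 743/12 ∩ 2·signedArea(CBF) = 11/3]
2. C_y = 7/3  [CE · FB = 743/12 ∩ 2·signedArea(CBF) = 11/3]
   → C = (-9/2, 7/3)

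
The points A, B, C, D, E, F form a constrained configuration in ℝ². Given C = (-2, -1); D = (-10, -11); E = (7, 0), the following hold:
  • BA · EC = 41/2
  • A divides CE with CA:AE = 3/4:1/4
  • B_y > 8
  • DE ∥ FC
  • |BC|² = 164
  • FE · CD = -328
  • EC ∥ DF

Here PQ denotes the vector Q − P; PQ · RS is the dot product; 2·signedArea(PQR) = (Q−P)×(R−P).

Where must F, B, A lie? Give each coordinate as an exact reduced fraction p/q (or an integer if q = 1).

1. F_x = -19  [DE ∥ FC ∩ EC ∥ DF]
2. F_y = -12  [DE ∥ FC ∩ EC ∥ DF]
   → F = (-19, -12)
3. A_x = 19/4  [A divides CE with CA:AE = 3/4:1/4]
4. A_y = -1/4  [A divides CE with CA:AE = 3/4:1/4]
   → A = (19/4, -1/4)
5. B_x = 6  [line 9·x + 1·y + -63 = 0 ∩ |BC|² = 164]
6. B_y = 9  [line 9·x + 1·y + -63 = 0 ∩ |BC|² = 164]
   → B = (6, 9)

A = (19/4, -1/4)
B = (6, 9)
F = (-19, -12)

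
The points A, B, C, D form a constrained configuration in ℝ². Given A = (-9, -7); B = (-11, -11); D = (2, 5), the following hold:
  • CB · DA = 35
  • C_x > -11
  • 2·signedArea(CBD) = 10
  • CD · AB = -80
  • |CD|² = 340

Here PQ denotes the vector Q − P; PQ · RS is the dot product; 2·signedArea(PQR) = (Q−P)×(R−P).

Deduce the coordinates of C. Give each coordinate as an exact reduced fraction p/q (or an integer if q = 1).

C = (-10, -9)

1. C_x = -10  [2·signedArea(CBD) = 10 ∩ CD · AB = -80]
2. C_y = -9  [2·signedArea(CBD) = 10 ∩ CD · AB = -80]
   → C = (-10, -9)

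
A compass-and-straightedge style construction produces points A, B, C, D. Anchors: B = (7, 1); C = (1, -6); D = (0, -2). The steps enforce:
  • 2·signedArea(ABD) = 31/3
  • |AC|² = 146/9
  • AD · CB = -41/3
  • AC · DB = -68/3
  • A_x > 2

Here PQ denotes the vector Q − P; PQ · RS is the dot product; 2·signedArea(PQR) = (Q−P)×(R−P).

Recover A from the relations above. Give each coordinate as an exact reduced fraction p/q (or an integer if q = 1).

1. A_x = 8/3  [AC · DB = -68/3 ∩ 2·signedArea(ABD) = 31/3]
2. A_y = -7/3  [AC · DB = -68/3 ∩ 2·signedArea(ABD) = 31/3]
   → A = (8/3, -7/3)

A = (8/3, -7/3)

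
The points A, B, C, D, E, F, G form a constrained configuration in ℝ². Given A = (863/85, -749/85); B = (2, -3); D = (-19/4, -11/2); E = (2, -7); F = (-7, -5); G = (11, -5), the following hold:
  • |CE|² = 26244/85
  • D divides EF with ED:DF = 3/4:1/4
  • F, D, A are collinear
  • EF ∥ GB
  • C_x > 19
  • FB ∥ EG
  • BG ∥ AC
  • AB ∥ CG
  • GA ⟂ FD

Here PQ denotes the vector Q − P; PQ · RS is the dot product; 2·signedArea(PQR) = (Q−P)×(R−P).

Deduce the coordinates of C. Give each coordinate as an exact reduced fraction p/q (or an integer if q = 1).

1. C_x = 1628/85  [AB ∥ CG ∩ BG ∥ AC]
2. C_y = -919/85  [AB ∥ CG ∩ BG ∥ AC]
   → C = (1628/85, -919/85)

C = (1628/85, -919/85)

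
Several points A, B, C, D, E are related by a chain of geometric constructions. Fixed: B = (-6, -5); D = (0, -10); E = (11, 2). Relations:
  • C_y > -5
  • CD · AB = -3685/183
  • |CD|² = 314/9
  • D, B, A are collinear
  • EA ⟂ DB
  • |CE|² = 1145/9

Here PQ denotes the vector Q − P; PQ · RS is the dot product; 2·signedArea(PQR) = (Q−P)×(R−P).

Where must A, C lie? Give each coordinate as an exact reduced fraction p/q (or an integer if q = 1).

1. A_x = 36/61  [D, B, A are collinear ∩ EA ⟂ DB]
2. A_y = -640/61  [D, B, A are collinear ∩ EA ⟂ DB]
   → A = (36/61, -640/61)
3. C_x = 5/3  [line 402/61·x + -335/61·y + -6365/183 = 0 ∩ |CD|² = 314/9]
4. C_y = -13/3  [line 402/61·x + -335/61·y + -6365/183 = 0 ∩ |CD|² = 314/9]
   → C = (5/3, -13/3)

A = (36/61, -640/61)
C = (5/3, -13/3)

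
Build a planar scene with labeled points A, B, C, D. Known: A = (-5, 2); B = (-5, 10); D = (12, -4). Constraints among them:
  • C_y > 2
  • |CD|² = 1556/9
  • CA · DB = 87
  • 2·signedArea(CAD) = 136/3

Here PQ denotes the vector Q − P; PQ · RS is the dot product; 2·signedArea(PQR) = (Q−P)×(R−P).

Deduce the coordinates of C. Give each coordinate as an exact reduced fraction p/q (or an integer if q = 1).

C = (2/3, 8/3)

1. C_x = 2/3  [CA · DB = 87 ∩ 2·signedArea(CAD) = 136/3]
2. C_y = 8/3  [CA · DB = 87 ∩ 2·signedArea(CAD) = 136/3]
   → C = (2/3, 8/3)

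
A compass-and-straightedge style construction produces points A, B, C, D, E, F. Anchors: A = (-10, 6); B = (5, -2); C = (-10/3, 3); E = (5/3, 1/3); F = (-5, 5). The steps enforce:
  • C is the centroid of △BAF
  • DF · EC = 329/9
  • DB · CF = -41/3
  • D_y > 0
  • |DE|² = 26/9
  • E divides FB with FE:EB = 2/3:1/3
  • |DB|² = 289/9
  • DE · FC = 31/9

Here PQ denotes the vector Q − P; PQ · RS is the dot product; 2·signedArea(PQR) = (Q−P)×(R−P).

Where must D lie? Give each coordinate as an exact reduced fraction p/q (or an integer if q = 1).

1. D_x = 0  [DB · CF = -41/3 ∩ DF · EC = 329/9]
2. D_y = 2/3  [DB · CF = -41/3 ∩ DF · EC = 329/9]
   → D = (0, 2/3)

D = (0, 2/3)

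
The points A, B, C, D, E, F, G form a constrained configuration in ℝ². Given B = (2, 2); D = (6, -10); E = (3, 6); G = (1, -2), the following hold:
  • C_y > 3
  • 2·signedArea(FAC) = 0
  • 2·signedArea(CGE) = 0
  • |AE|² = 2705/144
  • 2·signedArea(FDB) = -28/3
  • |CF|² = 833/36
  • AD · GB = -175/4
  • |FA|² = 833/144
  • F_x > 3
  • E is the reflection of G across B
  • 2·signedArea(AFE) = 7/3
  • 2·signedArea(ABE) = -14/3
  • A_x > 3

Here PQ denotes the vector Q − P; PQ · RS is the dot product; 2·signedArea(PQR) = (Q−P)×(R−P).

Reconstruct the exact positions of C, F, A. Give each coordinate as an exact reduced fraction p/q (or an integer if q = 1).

A = (37/12, 5/3)
C = (5/2, 4)
F = (11/3, -2/3)

1. A_x = 37/12  [2·signedArea(ABE) = -14/3 ∩ AD · GB = -175/4]
2. A_y = 5/3  [2·signedArea(ABE) = -14/3 ∩ AD · GB = -175/4]
   → A = (37/12, 5/3)
3. F_x = 11/3  [2·signedArea(AFE) = 7/3 ∩ 2·signedArea(FDB) = -28/3]
4. F_y = -2/3  [2·signedArea(AFE) = 7/3 ∩ 2·signedArea(FDB) = -28/3]
   → F = (11/3, -2/3)
5. C_x = 5/2  [2·signedArea(CGE) = 0 ∩ 2·signedArea(FAC) = 0]
6. C_y = 4  [2·signedArea(CGE) = 0 ∩ 2·signedArea(FAC) = 0]
   → C = (5/2, 4)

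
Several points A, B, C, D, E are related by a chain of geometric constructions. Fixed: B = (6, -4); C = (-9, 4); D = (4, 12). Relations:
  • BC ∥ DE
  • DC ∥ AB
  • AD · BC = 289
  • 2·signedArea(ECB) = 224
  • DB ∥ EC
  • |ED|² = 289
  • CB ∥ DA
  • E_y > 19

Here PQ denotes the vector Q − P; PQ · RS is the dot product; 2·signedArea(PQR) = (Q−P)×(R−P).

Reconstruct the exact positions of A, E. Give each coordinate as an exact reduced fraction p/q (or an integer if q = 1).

A = (19, 4)
E = (-11, 20)

1. A_x = 19  [DC ∥ AB ∩ CB ∥ DA]
2. A_y = 4  [DC ∥ AB ∩ CB ∥ DA]
   → A = (19, 4)
3. E_x = -11  [DB ∥ EC ∩ BC ∥ DE]
4. E_y = 20  [DB ∥ EC ∩ BC ∥ DE]
   → E = (-11, 20)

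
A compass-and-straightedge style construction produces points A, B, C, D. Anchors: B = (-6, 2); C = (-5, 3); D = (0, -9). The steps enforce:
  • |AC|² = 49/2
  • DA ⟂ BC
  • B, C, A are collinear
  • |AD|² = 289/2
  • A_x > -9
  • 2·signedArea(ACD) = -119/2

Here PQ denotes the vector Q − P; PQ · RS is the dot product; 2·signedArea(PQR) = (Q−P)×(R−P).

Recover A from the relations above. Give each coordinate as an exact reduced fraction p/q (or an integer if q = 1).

1. A_x = -17/2  [B, C, A are collinear ∩ DA ⟂ BC]
2. A_y = -1/2  [B, C, A are collinear ∩ DA ⟂ BC]
   → A = (-17/2, -1/2)

A = (-17/2, -1/2)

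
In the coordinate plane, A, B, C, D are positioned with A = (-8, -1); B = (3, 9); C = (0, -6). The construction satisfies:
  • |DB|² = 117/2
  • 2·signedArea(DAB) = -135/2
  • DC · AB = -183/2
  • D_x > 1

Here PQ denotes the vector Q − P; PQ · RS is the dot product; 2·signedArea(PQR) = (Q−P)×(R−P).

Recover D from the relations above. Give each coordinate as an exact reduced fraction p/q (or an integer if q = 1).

D = (3/2, 3/2)

1. D_x = 3/2  [2·signedArea(DAB) = -135/2 ∩ DC · AB = -183/2]
2. D_y = 3/2  [2·signedArea(DAB) = -135/2 ∩ DC · AB = -183/2]
   → D = (3/2, 3/2)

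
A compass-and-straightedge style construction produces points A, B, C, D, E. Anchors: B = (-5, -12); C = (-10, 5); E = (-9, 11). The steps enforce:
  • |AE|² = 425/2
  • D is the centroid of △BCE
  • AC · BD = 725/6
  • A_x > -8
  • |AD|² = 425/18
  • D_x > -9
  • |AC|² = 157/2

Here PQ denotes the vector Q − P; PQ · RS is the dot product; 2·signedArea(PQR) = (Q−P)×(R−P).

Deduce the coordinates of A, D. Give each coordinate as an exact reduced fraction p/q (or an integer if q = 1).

A = (-15/2, -7/2)
D = (-8, 4/3)

1. D_x = -8  [D is the centroid of △BCE]
2. D_y = 4/3  [D is the centroid of △BCE]
   → D = (-8, 4/3)
3. A_x = -15/2  [line 3·x + -40/3·y + -145/6 = 0 ∩ |AC|² = 157/2]
4. A_y = -7/2  [line 3·x + -40/3·y + -145/6 = 0 ∩ |AC|² = 157/2]
   → A = (-15/2, -7/2)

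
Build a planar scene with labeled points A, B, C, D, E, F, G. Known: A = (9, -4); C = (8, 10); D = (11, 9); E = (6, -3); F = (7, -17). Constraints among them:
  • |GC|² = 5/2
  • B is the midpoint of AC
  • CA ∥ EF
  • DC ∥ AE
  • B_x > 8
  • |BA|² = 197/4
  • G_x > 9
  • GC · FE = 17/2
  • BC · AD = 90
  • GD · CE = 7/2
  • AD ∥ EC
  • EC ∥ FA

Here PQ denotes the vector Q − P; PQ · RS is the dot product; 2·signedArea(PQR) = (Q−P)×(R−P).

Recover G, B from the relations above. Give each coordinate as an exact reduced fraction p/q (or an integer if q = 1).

1. G_x = 19/2  [GC · FE = 17/2 ∩ GD · CE = 7/2]
2. G_y = 19/2  [GC · FE = 17/2 ∩ GD · CE = 7/2]
   → G = (19/2, 19/2)
3. B_x = 17/2  [B is the midpoint of AC]
4. B_y = 3  [B is the midpoint of AC]
   → B = (17/2, 3)

B = (17/2, 3)
G = (19/2, 19/2)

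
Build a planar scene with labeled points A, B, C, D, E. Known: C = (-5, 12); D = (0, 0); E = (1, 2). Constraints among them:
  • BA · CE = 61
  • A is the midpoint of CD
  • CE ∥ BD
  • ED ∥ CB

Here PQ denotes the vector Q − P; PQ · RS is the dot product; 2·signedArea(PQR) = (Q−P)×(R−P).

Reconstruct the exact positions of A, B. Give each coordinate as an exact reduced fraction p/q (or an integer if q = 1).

1. A_x = -5/2  [A is the midpoint of CD]
2. A_y = 6  [A is the midpoint of CD]
   → A = (-5/2, 6)
3. B_x = -6  [CE ∥ BD ∩ ED ∥ CB]
4. B_y = 10  [CE ∥ BD ∩ ED ∥ CB]
   → B = (-6, 10)

A = (-5/2, 6)
B = (-6, 10)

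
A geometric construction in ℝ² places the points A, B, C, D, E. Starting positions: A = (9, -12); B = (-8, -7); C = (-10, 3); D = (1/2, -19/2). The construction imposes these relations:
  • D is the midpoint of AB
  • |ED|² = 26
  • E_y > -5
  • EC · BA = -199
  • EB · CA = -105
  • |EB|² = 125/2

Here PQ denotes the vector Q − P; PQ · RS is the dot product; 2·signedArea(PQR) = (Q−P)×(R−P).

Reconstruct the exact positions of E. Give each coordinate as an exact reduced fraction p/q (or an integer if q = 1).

1. E_x = -1/2  [EC · BA = -199 ∩ EB · CA = -105]
2. E_y = -9/2  [EC · BA = -199 ∩ EB · CA = -105]
   → E = (-1/2, -9/2)

E = (-1/2, -9/2)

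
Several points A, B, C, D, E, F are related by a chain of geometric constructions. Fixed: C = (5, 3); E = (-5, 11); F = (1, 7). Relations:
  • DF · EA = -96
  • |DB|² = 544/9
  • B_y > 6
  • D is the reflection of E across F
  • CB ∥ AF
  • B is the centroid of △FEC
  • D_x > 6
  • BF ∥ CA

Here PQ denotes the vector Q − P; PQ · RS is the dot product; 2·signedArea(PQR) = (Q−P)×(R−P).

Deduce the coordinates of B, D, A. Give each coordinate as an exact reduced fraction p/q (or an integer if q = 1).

A = (17/3, 3)
B = (1/3, 7)
D = (7, 3)

1. B_x = 1/3  [B is the centroid of △FEC]
2. B_y = 7  [B is the centroid of △FEC]
   → B = (1/3, 7)
3. D_x = 7  [D is the reflection of E across F]
4. D_y = 3  [D is the reflection of E across F]
   → D = (7, 3)
5. A_x = 17/3  [CB ∥ AF ∩ BF ∥ CA]
6. A_y = 3  [CB ∥ AF ∩ BF ∥ CA]
   → A = (17/3, 3)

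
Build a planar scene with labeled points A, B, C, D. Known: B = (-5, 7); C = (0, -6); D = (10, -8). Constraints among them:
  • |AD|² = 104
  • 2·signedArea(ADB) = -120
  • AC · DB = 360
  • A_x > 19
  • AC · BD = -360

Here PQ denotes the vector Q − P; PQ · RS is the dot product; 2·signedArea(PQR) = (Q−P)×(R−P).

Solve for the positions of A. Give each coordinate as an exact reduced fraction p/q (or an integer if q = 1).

A = (20, -10)

1. A_x = 20  [2·signedArea(ADB) = -120 ∩ AC · BD = -360]
2. A_y = -10  [2·signedArea(ADB) = -120 ∩ AC · BD = -360]
   → A = (20, -10)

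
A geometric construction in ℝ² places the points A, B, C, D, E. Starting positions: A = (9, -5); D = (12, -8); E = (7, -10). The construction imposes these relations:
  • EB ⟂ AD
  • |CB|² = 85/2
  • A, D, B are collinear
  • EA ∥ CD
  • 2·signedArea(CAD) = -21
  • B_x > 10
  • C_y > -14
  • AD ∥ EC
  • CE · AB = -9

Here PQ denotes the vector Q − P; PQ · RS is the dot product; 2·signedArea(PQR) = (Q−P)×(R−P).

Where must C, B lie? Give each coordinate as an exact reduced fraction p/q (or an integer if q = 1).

1. C_x = 10  [EA ∥ CD ∩ AD ∥ EC]
2. C_y = -13  [EA ∥ CD ∩ AD ∥ EC]
   → C = (10, -13)
3. B_x = 21/2  [A, D, B are collinear ∩ EB ⟂ AD]
4. B_y = -13/2  [A, D, B are collinear ∩ EB ⟂ AD]
   → B = (21/2, -13/2)

B = (21/2, -13/2)
C = (10, -13)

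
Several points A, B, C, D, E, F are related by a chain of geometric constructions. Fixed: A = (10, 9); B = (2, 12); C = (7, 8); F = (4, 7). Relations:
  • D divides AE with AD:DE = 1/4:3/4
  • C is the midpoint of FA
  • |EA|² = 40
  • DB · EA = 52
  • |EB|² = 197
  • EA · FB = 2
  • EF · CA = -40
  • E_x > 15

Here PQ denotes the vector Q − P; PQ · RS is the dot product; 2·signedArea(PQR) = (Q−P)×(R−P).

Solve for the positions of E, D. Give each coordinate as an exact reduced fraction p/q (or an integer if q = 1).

1. E_x = 16  [EF · CA = -40 ∩ EA · FB = 2]
2. E_y = 11  [EF · CA = -40 ∩ EA · FB = 2]
   → E = (16, 11)
3. D_x = 23/2  [D divides AE with AD:DE = 1/4:3/4]
4. D_y = 19/2  [D divides AE with AD:DE = 1/4:3/4]
   → D = (23/2, 19/2)

D = (23/2, 19/2)
E = (16, 11)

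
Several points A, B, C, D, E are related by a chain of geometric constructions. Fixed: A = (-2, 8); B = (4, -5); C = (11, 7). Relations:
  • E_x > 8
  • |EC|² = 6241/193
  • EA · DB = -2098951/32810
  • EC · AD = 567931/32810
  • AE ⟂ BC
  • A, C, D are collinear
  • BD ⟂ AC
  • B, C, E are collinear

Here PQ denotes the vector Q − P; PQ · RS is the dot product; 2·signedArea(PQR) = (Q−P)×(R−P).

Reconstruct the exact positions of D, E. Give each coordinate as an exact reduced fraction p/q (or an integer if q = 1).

1. D_x = 843/170  [A, C, D are collinear ∩ BD ⟂ AC]
2. D_y = 1269/170  [A, C, D are collinear ∩ BD ⟂ AC]
   → D = (843/170, 1269/170)
3. E_x = 1570/193  [B, C, E are collinear ∩ AE ⟂ BC]
4. E_y = 403/193  [B, C, E are collinear ∩ AE ⟂ BC]
   → E = (1570/193, 403/193)

D = (843/170, 1269/170)
E = (1570/193, 403/193)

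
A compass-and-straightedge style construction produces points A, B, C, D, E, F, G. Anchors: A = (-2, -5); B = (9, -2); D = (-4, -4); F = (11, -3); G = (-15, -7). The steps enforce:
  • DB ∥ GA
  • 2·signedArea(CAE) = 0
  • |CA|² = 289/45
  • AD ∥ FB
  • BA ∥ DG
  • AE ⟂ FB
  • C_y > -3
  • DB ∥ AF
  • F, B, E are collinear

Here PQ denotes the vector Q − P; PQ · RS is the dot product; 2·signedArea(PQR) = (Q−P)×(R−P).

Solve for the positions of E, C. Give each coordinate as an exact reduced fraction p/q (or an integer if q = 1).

C = (-13/15, -41/15)
E = (7/5, 9/5)

1. E_x = 7/5  [F, B, E are collinear ∩ AE ⟂ FB]
2. E_y = 9/5  [F, B, E are collinear ∩ AE ⟂ FB]
   → E = (7/5, 9/5)
3. C_x = -13/15  [line -34/5·x + 17/5·y + 17/5 = 0 ∩ |CA|² = 289/45]
4. C_y = -41/15  [line -34/5·x + 17/5·y + 17/5 = 0 ∩ |CA|² = 289/45]
   → C = (-13/15, -41/15)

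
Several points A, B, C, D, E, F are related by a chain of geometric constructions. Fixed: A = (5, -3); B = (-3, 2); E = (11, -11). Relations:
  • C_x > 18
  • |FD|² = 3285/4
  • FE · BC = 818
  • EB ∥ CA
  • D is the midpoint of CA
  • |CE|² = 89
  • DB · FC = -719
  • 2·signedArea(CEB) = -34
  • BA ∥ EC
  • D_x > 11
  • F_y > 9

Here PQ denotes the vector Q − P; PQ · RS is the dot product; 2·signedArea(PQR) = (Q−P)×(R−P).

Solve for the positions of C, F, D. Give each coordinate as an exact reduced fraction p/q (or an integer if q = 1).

C = (19, -16)
D = (12, -19/2)
F = (-9, 10)

1. C_x = 19  [EB ∥ CA ∩ BA ∥ EC]
2. C_y = -16  [EB ∥ CA ∩ BA ∥ EC]
   → C = (19, -16)
3. D_x = 12  [D is the midpoint of CA]
4. D_y = -19/2  [D is the midpoint of CA]
   → D = (12, -19/2)
5. F_x = -9  [FE · BC = 818 ∩ DB · FC = -719]
6. F_y = 10  [FE · BC = 818 ∩ DB · FC = -719]
   → F = (-9, 10)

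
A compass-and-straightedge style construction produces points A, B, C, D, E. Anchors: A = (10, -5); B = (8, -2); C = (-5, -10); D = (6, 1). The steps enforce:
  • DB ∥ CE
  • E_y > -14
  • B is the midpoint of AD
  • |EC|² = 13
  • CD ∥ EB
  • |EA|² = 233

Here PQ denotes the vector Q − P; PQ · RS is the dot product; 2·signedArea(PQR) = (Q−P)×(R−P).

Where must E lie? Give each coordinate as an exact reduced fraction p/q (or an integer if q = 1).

E = (-3, -13)

1. E_x = -3  [CD ∥ EB ∩ DB ∥ CE]
2. E_y = -13  [CD ∥ EB ∩ DB ∥ CE]
   → E = (-3, -13)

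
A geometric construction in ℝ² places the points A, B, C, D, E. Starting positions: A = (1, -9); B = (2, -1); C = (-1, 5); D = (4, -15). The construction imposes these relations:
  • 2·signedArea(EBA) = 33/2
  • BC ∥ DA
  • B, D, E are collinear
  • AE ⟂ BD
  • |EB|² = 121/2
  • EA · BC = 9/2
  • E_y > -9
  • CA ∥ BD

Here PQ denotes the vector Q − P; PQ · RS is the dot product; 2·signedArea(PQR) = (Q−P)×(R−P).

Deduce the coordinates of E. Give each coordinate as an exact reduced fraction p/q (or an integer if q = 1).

E = (31/10, -87/10)

1. E_x = 31/10  [B, D, E are collinear ∩ AE ⟂ BD]
2. E_y = -87/10  [B, D, E are collinear ∩ AE ⟂ BD]
   → E = (31/10, -87/10)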